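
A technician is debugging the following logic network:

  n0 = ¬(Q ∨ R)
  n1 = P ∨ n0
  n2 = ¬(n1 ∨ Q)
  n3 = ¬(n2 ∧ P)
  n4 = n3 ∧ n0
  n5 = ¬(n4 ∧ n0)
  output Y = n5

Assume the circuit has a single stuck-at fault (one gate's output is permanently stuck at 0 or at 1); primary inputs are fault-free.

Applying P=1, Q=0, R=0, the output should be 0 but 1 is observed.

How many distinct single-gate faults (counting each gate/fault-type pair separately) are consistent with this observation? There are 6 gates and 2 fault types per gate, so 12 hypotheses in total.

Fault-free: n0=1, n1=1, n2=0, n3=1, n4=1, n5=0 → 0. Observed 1.
  n0 stuck-at-0: output 1 ✓
  n0 stuck-at-1: output 0 ✗
  n1 stuck-at-0: output 1 ✓
  n1 stuck-at-1: output 0 ✗
  n2 stuck-at-0: output 0 ✗
  n2 stuck-at-1: output 1 ✓
  n3 stuck-at-0: output 1 ✓
  n3 stuck-at-1: output 0 ✗
  n4 stuck-at-0: output 1 ✓
  n4 stuck-at-1: output 0 ✗
  n5 stuck-at-0: output 0 ✗
  n5 stuck-at-1: output 1 ✓
Consistent faults: {n0 stuck-at-0, n1 stuck-at-0, n2 stuck-at-1, n3 stuck-at-0, n4 stuck-at-0, n5 stuck-at-1} — 6 in all.

6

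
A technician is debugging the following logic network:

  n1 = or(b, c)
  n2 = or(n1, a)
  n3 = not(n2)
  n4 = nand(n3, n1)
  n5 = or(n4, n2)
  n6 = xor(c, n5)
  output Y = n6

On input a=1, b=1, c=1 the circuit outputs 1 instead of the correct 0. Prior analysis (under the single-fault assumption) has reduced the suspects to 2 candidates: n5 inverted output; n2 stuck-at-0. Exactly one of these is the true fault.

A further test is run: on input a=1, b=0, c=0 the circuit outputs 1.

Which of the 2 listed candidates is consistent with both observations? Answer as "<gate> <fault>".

Evaluate each candidate on input a=1, b=0, c=0:
  n5 inverted output: n1=0, n2=1, n3=0, n4=1, n5=0 [inverted output], n6=0 → 0 — eliminated
  n2 stuck-at-0: n1=0, n2=0 [stuck-at-0], n3=1, n4=1, n5=1, n6=1 → 1 — matches
Only n2 stuck-at-0 reproduces the observed 1.

n2 stuck-at-0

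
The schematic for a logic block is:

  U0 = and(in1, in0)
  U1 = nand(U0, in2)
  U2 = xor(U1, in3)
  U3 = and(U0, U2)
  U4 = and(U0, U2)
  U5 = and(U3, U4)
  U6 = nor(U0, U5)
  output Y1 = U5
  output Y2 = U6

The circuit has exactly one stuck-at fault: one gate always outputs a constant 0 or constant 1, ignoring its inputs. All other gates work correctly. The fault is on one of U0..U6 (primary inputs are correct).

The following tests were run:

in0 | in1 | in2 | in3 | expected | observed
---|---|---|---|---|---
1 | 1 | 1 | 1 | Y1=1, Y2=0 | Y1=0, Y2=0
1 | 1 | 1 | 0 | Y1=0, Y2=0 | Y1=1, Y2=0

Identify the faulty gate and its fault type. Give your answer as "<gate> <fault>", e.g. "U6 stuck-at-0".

U1 stuck-at-1

Fault-free values for test 1 (in0=1, in1=1, in2=1, in3=1): U0=1, U1=0, U2=1, U3=1, U4=1, U5=1, U6=0, giving Y1=1, Y2=0. Observed Y1=0, Y2=0.
Test 1: faults giving observed Y1=0, Y2=0 are {U1 stuck-at-1, U2 stuck-at-0, U3 stuck-at-0, U4 stuck-at-0, U5 stuck-at-0}.
Test 2 (in0=1, in1=1, in2=1, in3=0): fault-free U0=1, U1=0, U2=0, U3=0, U4=0, U5=0, U6=0 → Y1=0, Y2=0; observed Y1=1, Y2=0. Eliminates U2 stuck-at-0, U3 stuck-at-0, U4 stuck-at-0, U5 stuck-at-0.
Only U1 stuck-at-1 is consistent with every test.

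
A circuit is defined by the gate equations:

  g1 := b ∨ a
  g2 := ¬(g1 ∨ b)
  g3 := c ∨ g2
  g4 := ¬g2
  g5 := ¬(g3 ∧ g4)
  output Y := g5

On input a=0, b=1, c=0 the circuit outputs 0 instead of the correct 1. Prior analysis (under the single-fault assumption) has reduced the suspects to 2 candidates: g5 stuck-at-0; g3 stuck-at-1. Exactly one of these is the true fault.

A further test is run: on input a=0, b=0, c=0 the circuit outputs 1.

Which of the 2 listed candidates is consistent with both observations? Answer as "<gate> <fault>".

g3 stuck-at-1

Evaluate each candidate on input a=0, b=0, c=0:
  g5 stuck-at-0: g1=0, g2=1, g3=1, g4=0, g5=0 [stuck-at-0] → 0 — eliminated
  g3 stuck-at-1: g1=0, g2=1, g3=1 [stuck-at-1], g4=0, g5=1 → 1 — matches
Only g3 stuck-at-1 reproduces the observed 1.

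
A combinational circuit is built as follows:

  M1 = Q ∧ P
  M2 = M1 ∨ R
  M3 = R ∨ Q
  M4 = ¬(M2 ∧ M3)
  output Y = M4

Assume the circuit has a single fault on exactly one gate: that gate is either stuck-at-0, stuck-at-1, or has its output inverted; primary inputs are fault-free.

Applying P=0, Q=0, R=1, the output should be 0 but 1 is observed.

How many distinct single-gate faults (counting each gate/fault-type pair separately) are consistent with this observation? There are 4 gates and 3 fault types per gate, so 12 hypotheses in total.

Fault-free: M1=0, M2=1, M3=1, M4=0 → 0. Observed 1.
  M1 stuck-at-0: output 0 ✗
  M1 stuck-at-1: output 0 ✗
  M1 inverted output: output 0 ✗
  M2 stuck-at-0: output 1 ✓
  M2 stuck-at-1: output 0 ✗
  M2 inverted output: output 1 ✓
  M3 stuck-at-0: output 1 ✓
  M3 stuck-at-1: output 0 ✗
  M3 inverted output: output 1 ✓
  M4 stuck-at-0: output 0 ✗
  M4 stuck-at-1: output 1 ✓
  M4 inverted output: output 1 ✓
Consistent faults: {M2 stuck-at-0, M2 inverted output, M3 stuck-at-0, M3 inverted output, M4 stuck-at-1, M4 inverted output} — 6 in all.

6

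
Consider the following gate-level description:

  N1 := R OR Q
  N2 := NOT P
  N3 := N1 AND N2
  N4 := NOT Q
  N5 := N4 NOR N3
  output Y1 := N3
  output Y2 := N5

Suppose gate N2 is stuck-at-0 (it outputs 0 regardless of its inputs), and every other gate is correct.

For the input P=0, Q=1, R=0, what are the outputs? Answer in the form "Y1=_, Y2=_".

Propagate with N2 forced: N1=1, N2=0 [stuck-at-0], N3=0, N4=0, N5=1.
So the outputs are Y1=0, Y2=1. (Without the fault they would be Y1=1, Y2=0.)

Y1=0, Y2=1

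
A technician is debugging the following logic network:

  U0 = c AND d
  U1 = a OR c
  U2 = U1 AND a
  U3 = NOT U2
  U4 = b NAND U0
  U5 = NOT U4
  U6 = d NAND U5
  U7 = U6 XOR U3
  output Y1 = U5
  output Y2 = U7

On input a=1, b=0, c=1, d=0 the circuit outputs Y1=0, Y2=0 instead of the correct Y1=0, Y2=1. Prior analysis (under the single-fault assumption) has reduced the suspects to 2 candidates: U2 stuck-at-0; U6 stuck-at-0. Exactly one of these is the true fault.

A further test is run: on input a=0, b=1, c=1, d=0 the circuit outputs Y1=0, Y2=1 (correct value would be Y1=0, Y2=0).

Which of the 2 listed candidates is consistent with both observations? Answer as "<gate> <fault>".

U6 stuck-at-0

Evaluate each candidate on input a=0, b=1, c=1, d=0:
  U2 stuck-at-0: U0=0, U1=1, U2=0 [stuck-at-0], U3=1, U4=1, U5=0, U6=1, U7=0 → Y1=0, Y2=0 — eliminated
  U6 stuck-at-0: U0=0, U1=1, U2=0, U3=1, U4=1, U5=0, U6=0 [stuck-at-0], U7=1 → Y1=0, Y2=1 — matches
Only U6 stuck-at-0 reproduces the observed Y1=0, Y2=1.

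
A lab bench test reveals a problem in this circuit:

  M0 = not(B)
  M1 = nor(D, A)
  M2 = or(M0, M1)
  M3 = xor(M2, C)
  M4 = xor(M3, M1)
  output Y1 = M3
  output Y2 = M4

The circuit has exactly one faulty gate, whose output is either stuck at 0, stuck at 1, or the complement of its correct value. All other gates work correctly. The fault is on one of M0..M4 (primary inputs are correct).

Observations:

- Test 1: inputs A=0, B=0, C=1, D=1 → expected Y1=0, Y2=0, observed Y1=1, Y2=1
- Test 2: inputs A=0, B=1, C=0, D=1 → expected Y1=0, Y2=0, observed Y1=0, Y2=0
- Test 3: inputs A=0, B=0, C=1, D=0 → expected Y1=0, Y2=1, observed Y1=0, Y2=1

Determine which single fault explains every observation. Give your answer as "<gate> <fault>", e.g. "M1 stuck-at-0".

M0 stuck-at-0

Fault-free values for test 1 (A=0, B=0, C=1, D=1): M0=1, M1=0, M2=1, M3=0, M4=0, giving Y1=0, Y2=0. Observed Y1=1, Y2=1.
Test 1: faults giving observed Y1=1, Y2=1 are {M0 stuck-at-0, M0 inverted output, M2 stuck-at-0, M2 inverted output, M3 stuck-at-1, M3 inverted output}.
Test 2 (A=0, B=1, C=0, D=1): fault-free M0=0, M1=0, M2=0, M3=0, M4=0 → Y1=0, Y2=0; observed Y1=0, Y2=0. Eliminates M0 inverted output, M2 inverted output, M3 stuck-at-1, M3 inverted output.
Test 3 (A=0, B=0, C=1, D=0): fault-free M0=1, M1=1, M2=1, M3=0, M4=1 → Y1=0, Y2=1; observed Y1=0, Y2=1. Eliminates M2 stuck-at-0.
Only M0 stuck-at-0 is consistent with every test.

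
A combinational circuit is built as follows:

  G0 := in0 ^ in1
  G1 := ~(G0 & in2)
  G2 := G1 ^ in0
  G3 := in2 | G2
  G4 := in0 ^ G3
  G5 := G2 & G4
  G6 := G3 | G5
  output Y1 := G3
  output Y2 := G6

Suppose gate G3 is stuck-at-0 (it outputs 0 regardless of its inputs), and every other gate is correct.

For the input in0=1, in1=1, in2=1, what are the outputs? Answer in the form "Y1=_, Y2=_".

Propagate with G3 forced: G0=0, G1=1, G2=0, G3=0 [stuck-at-0], G4=1, G5=0, G6=0.
So the outputs are Y1=0, Y2=0. (Without the fault they would be Y1=1, Y2=1.)

Y1=0, Y2=0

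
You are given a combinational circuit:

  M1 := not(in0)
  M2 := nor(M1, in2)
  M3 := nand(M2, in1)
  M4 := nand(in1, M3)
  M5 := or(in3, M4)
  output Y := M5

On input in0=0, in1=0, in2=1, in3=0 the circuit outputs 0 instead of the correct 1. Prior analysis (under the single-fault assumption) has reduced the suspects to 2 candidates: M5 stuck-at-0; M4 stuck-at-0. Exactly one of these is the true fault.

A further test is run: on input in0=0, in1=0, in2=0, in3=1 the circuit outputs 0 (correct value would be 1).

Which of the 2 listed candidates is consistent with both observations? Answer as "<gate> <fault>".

M5 stuck-at-0

Evaluate each candidate on input in0=0, in1=0, in2=0, in3=1:
  M5 stuck-at-0: M1=1, M2=0, M3=1, M4=1, M5=0 [stuck-at-0] → 0 — matches
  M4 stuck-at-0: M1=1, M2=0, M3=1, M4=0 [stuck-at-0], M5=1 → 1 — eliminated
Only M5 stuck-at-0 reproduces the observed 0.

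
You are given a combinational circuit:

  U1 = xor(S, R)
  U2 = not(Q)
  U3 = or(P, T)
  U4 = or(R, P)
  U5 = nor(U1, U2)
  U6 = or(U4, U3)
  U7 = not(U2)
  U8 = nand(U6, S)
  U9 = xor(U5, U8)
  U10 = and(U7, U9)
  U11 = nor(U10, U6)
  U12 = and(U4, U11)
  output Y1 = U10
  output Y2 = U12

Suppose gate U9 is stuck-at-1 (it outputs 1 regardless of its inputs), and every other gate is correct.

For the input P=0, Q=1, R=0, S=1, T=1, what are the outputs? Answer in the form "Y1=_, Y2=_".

Propagate with U9 forced: U1=1, U2=0, U3=1, U4=0, U5=0, U6=1, U7=1, U8=0, U9=1 [stuck-at-1], U10=1, U11=0, U12=0.
So the outputs are Y1=1, Y2=0. (Without the fault they would be Y1=0, Y2=0.)

Y1=1, Y2=0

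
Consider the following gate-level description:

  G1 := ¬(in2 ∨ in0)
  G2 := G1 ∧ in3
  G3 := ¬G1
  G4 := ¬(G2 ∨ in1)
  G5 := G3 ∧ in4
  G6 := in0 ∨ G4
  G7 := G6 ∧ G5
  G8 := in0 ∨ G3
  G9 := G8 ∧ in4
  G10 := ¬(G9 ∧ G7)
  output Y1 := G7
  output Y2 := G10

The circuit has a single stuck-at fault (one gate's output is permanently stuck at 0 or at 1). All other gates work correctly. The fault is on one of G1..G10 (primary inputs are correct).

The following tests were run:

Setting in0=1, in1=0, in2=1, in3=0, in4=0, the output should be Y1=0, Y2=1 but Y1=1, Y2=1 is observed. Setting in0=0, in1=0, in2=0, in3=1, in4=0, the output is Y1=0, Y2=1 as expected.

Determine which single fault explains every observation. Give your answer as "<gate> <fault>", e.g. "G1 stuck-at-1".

G5 stuck-at-1

Fault-free values for test 1 (in0=1, in1=0, in2=1, in3=0, in4=0): G1=0, G2=0, G3=1, G4=1, G5=0, G6=1, G7=0, G8=1, G9=0, G10=1, giving Y1=0, Y2=1. Observed Y1=1, Y2=1.
Test 1: faults giving observed Y1=1, Y2=1 are {G5 stuck-at-1, G7 stuck-at-1}.
Test 2 (in0=0, in1=0, in2=0, in3=1, in4=0): fault-free G1=1, G2=1, G3=0, G4=0, G5=0, G6=0, G7=0, G8=0, G9=0, G10=1 → Y1=0, Y2=1; observed Y1=0, Y2=1. Eliminates G7 stuck-at-1.
Only G5 stuck-at-1 is consistent with every test.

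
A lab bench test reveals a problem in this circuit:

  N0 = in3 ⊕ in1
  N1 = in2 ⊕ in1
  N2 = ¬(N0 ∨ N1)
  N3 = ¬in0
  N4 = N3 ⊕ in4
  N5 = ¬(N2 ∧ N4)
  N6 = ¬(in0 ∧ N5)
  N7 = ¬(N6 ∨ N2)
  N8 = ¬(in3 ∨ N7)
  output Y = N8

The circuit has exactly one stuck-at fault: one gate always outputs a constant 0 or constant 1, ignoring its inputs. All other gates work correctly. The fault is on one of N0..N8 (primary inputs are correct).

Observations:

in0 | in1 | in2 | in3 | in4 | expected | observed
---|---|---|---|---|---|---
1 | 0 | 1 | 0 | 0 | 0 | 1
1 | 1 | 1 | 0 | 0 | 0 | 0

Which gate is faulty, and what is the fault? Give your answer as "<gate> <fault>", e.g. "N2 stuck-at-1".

Fault-free values for test 1 (in0=1, in1=0, in2=1, in3=0, in4=0): N0=0, N1=1, N2=0, N3=0, N4=0, N5=1, N6=0, N7=1, N8=0, giving Y=0. Observed 1.
Test 1: faults giving observed 1 are {N1 stuck-at-0, N2 stuck-at-1, N5 stuck-at-0, N6 stuck-at-1, N7 stuck-at-0, N8 stuck-at-1}.
Test 2 (in0=1, in1=1, in2=1, in3=0, in4=0): fault-free N0=1, N1=0, N2=0, N3=0, N4=0, N5=1, N6=0, N7=1, N8=0 → 0; observed 0. Eliminates N2 stuck-at-1, N5 stuck-at-0, N6 stuck-at-1, N7 stuck-at-0, N8 stuck-at-1.
Only N1 stuck-at-0 is consistent with every test.

N1 stuck-at-0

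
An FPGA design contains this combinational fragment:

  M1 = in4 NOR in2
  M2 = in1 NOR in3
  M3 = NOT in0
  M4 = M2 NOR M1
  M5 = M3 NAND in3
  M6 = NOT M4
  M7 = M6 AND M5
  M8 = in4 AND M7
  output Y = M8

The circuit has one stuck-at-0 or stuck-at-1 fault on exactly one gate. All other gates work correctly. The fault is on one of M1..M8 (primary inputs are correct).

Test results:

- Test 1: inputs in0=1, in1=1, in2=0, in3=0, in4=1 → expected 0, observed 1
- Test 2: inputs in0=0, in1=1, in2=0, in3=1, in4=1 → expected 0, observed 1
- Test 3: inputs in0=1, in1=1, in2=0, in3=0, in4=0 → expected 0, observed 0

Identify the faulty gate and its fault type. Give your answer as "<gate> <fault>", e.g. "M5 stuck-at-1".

Fault-free values for test 1 (in0=1, in1=1, in2=0, in3=0, in4=1): M1=0, M2=0, M3=0, M4=1, M5=1, M6=0, M7=0, M8=0, giving Y=0. Observed 1.
Test 1: faults giving observed 1 are {M1 stuck-at-1, M2 stuck-at-1, M4 stuck-at-0, M6 stuck-at-1, M7 stuck-at-1, M8 stuck-at-1}.
Test 2 (in0=0, in1=1, in2=0, in3=1, in4=1): fault-free M1=0, M2=0, M3=1, M4=1, M5=0, M6=0, M7=0, M8=0 → 0; observed 1. Eliminates M1 stuck-at-1, M2 stuck-at-1, M4 stuck-at-0, M6 stuck-at-1.
Test 3 (in0=1, in1=1, in2=0, in3=0, in4=0): fault-free M1=1, M2=0, M3=0, M4=0, M5=1, M6=1, M7=1, M8=0 → 0; observed 0. Eliminates M8 stuck-at-1.
Only M7 stuck-at-1 is consistent with every test.

M7 stuck-at-1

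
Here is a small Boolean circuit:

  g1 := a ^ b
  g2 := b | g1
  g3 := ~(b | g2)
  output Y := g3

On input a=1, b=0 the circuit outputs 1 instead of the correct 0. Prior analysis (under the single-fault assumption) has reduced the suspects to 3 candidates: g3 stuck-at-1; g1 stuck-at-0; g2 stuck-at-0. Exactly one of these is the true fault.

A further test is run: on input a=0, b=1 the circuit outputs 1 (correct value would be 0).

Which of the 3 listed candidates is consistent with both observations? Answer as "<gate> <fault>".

Evaluate each candidate on input a=0, b=1:
  g3 stuck-at-1: g1=1, g2=1, g3=1 [stuck-at-1] → 1 — matches
  g1 stuck-at-0: g1=0 [stuck-at-0], g2=1, g3=0 → 0 — eliminated
  g2 stuck-at-0: g1=1, g2=0 [stuck-at-0], g3=0 → 0 — eliminated
Only g3 stuck-at-1 reproduces the observed 1.

g3 stuck-at-1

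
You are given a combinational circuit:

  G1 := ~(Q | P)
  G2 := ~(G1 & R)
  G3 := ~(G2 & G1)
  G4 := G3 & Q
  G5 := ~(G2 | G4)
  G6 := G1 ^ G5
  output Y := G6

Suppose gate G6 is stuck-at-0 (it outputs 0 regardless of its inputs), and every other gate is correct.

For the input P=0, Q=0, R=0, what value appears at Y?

0

Propagate with G6 forced: G1=1, G2=1, G3=0, G4=0, G5=0, G6=0 [stuck-at-0].
So Y = 0. (Without the fault it would be 1.)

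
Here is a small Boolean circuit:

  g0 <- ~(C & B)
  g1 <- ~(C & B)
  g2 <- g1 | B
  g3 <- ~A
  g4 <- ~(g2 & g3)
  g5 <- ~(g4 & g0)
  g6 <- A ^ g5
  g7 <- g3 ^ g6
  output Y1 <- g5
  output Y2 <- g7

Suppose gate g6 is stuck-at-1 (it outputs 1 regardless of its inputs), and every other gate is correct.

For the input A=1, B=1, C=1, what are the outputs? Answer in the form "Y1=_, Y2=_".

Y1=1, Y2=1

Propagate with g6 forced: g0=0, g1=0, g2=1, g3=0, g4=1, g5=1, g6=1 [stuck-at-1], g7=1.
So the outputs are Y1=1, Y2=1. (Without the fault they would be Y1=1, Y2=0.)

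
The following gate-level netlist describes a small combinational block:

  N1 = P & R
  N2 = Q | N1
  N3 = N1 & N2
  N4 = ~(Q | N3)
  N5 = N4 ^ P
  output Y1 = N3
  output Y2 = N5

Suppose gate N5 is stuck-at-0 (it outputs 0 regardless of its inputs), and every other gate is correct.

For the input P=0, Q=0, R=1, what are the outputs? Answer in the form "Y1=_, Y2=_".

Propagate with N5 forced: N1=0, N2=0, N3=0, N4=1, N5=0 [stuck-at-0].
So the outputs are Y1=0, Y2=0. (Without the fault they would be Y1=0, Y2=1.)

Y1=0, Y2=0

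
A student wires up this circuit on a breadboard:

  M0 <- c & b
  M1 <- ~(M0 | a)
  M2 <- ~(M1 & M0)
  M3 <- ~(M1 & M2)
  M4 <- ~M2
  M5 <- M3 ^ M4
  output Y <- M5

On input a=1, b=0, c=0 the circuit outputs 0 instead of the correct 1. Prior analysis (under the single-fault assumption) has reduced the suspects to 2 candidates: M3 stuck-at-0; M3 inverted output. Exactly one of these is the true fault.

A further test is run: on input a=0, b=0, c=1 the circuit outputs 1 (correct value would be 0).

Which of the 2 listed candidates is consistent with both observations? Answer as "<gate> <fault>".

Evaluate each candidate on input a=0, b=0, c=1:
  M3 stuck-at-0: M0=0, M1=1, M2=1, M3=0 [stuck-at-0], M4=0, M5=0 → 0 — eliminated
  M3 inverted output: M0=0, M1=1, M2=1, M3=1 [inverted output], M4=0, M5=1 → 1 — matches
Only M3 inverted output reproduces the observed 1.

M3 inverted output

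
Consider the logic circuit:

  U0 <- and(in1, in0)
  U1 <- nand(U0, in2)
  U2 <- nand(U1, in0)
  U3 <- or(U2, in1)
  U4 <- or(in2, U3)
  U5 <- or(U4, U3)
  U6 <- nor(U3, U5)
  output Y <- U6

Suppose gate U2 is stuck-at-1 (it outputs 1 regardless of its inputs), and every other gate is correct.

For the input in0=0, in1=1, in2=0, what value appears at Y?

Propagate with U2 forced: U0=0, U1=1, U2=1 [stuck-at-1], U3=1, U4=1, U5=1, U6=0.
So Y = 0. (Same as the fault-free value — the fault is masked on this input.)

0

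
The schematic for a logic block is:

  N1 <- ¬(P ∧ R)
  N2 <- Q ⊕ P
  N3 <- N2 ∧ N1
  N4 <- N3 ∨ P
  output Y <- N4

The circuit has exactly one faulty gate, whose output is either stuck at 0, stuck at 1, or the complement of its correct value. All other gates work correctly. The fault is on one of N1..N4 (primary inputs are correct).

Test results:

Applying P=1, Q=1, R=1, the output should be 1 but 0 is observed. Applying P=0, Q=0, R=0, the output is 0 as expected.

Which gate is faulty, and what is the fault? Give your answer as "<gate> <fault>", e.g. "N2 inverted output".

Fault-free values for test 1 (P=1, Q=1, R=1): N1=0, N2=0, N3=0, N4=1, giving Y=1. Observed 0.
Test 1: faults giving observed 0 are {N4 stuck-at-0, N4 inverted output}.
Test 2 (P=0, Q=0, R=0): fault-free N1=1, N2=0, N3=0, N4=0 → 0; observed 0. Eliminates N4 inverted output.
Only N4 stuck-at-0 is consistent with every test.

N4 stuck-at-0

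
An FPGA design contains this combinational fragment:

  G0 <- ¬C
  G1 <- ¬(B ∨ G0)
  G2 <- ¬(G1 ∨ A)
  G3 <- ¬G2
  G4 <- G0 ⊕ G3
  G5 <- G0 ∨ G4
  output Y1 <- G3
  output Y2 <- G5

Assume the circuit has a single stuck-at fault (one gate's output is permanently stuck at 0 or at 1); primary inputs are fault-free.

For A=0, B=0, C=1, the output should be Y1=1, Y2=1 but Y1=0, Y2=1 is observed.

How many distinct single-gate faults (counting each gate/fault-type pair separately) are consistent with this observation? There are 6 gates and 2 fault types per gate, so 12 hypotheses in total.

Fault-free: G0=0, G1=1, G2=0, G3=1, G4=1, G5=1 → Y1=1, Y2=1. Observed Y1=0, Y2=1.
  G0 stuck-at-0: output Y1=1, Y2=1 ✗
  G0 stuck-at-1: output Y1=0, Y2=1 ✓
  G1 stuck-at-0: output Y1=0, Y2=0 ✗
  G1 stuck-at-1: output Y1=1, Y2=1 ✗
  G2 stuck-at-0: output Y1=1, Y2=1 ✗
  G2 stuck-at-1: output Y1=0, Y2=0 ✗
  G3 stuck-at-0: output Y1=0, Y2=0 ✗
  G3 stuck-at-1: output Y1=1, Y2=1 ✗
  G4 stuck-at-0: output Y1=1, Y2=0 ✗
  G4 stuck-at-1: output Y1=1, Y2=1 ✗
  G5 stuck-at-0: output Y1=1, Y2=0 ✗
  G5 stuck-at-1: output Y1=1, Y2=1 ✗
Consistent faults: {G0 stuck-at-1} — 1 in all.

1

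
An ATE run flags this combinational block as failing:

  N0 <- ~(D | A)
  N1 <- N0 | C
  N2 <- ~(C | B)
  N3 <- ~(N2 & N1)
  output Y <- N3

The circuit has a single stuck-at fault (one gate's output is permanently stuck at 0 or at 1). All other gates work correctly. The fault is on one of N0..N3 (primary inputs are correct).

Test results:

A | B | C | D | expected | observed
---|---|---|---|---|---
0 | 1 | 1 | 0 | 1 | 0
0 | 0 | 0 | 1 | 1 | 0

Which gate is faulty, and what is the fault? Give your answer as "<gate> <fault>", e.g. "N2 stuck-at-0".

Fault-free values for test 1 (A=0, B=1, C=1, D=0): N0=1, N1=1, N2=0, N3=1, giving Y=1. Observed 0.
Test 1: faults giving observed 0 are {N2 stuck-at-1, N3 stuck-at-0}.
Test 2 (A=0, B=0, C=0, D=1): fault-free N0=0, N1=0, N2=1, N3=1 → 1; observed 0. Eliminates N2 stuck-at-1.
Only N3 stuck-at-0 is consistent with every test.

N3 stuck-at-0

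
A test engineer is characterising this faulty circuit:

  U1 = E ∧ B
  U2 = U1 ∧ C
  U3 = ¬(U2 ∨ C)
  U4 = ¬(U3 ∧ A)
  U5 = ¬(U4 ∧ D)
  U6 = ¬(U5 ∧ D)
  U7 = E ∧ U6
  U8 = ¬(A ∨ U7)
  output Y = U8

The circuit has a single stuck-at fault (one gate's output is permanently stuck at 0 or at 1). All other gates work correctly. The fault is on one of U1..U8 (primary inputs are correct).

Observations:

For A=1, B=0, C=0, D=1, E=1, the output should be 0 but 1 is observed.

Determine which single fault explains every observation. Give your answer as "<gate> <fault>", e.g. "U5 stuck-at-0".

U8 stuck-at-1

Fault-free values for test 1 (A=1, B=0, C=0, D=1, E=1): U1=0, U2=0, U3=1, U4=0, U5=1, U6=0, U7=0, U8=0, giving Y=0. Observed 1.
Test 1: faults giving observed 1 are {U8 stuck-at-1}.
Only U8 stuck-at-1 is consistent with every test.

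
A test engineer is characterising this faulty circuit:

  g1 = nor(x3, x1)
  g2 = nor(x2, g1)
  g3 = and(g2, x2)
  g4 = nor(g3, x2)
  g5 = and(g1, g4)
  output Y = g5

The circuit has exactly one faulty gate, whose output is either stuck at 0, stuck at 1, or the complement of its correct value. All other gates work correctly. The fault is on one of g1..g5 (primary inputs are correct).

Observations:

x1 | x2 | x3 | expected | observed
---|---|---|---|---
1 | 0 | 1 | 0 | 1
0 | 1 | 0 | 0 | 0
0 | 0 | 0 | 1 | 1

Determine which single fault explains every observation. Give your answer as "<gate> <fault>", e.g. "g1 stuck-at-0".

Fault-free values for test 1 (x1=1, x2=0, x3=1): g1=0, g2=1, g3=0, g4=1, g5=0, giving Y=0. Observed 1.
Test 1: faults giving observed 1 are {g1 stuck-at-1, g1 inverted output, g5 stuck-at-1, g5 inverted output}.
Test 2 (x1=0, x2=1, x3=0): fault-free g1=1, g2=0, g3=0, g4=0, g5=0 → 0; observed 0. Eliminates g5 stuck-at-1, g5 inverted output.
Test 3 (x1=0, x2=0, x3=0): fault-free g1=1, g2=0, g3=0, g4=1, g5=1 → 1; observed 1. Eliminates g1 inverted output.
Only g1 stuck-at-1 is consistent with every test.

g1 stuck-at-1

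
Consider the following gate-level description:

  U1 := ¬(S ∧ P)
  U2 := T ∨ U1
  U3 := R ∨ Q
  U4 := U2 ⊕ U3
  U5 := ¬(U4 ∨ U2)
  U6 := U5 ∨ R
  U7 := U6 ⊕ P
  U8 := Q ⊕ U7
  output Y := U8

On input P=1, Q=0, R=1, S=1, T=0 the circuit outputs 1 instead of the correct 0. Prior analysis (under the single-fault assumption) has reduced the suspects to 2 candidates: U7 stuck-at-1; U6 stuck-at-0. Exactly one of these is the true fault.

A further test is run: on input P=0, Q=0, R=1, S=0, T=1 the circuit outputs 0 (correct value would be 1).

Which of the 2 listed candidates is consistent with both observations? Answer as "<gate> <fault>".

U6 stuck-at-0

Evaluate each candidate on input P=0, Q=0, R=1, S=0, T=1:
  U7 stuck-at-1: U1=1, U2=1, U3=1, U4=0, U5=0, U6=1, U7=1 [stuck-at-1], U8=1 → 1 — eliminated
  U6 stuck-at-0: U1=1, U2=1, U3=1, U4=0, U5=0, U6=0 [stuck-at-0], U7=0, U8=0 → 0 — matches
Only U6 stuck-at-0 reproduces the observed 0.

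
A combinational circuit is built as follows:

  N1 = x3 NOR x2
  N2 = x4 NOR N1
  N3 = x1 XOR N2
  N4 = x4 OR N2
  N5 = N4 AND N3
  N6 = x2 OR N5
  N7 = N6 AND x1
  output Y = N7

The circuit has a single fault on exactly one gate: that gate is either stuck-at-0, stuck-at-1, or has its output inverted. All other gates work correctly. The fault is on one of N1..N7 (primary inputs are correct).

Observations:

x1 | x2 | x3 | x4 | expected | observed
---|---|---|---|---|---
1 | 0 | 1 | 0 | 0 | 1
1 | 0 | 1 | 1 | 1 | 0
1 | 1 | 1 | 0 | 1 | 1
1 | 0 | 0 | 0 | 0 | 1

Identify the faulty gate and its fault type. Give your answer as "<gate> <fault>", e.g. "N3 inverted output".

N5 inverted output

Fault-free values for test 1 (x1=1, x2=0, x3=1, x4=0): N1=0, N2=1, N3=0, N4=1, N5=0, N6=0, N7=0, giving Y=0. Observed 1.
Test 1: faults giving observed 1 are {N3 stuck-at-1, N3 inverted output, N5 stuck-at-1, N5 inverted output, N6 stuck-at-1, N6 inverted output, N7 stuck-at-1, N7 inverted output}.
Test 2 (x1=1, x2=0, x3=1, x4=1): fault-free N1=0, N2=0, N3=1, N4=1, N5=1, N6=1, N7=1 → 1; observed 0. Eliminates N3 stuck-at-1, N5 stuck-at-1, N6 stuck-at-1, N7 stuck-at-1.
Test 3 (x1=1, x2=1, x3=1, x4=0): fault-free N1=0, N2=1, N3=0, N4=1, N5=0, N6=1, N7=1 → 1; observed 1. Eliminates N6 inverted output, N7 inverted output.
Test 4 (x1=1, x2=0, x3=0, x4=0): fault-free N1=1, N2=0, N3=1, N4=0, N5=0, N6=0, N7=0 → 0; observed 1. Eliminates N3 inverted output.
Only N5 inverted output is consistent with every test.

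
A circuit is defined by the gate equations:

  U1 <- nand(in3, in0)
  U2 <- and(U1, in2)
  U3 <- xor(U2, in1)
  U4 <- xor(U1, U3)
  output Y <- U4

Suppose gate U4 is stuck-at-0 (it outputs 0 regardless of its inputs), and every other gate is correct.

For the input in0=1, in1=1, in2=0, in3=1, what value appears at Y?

0

Propagate with U4 forced: U1=0, U2=0, U3=1, U4=0 [stuck-at-0].
So Y = 0. (Without the fault it would be 1.)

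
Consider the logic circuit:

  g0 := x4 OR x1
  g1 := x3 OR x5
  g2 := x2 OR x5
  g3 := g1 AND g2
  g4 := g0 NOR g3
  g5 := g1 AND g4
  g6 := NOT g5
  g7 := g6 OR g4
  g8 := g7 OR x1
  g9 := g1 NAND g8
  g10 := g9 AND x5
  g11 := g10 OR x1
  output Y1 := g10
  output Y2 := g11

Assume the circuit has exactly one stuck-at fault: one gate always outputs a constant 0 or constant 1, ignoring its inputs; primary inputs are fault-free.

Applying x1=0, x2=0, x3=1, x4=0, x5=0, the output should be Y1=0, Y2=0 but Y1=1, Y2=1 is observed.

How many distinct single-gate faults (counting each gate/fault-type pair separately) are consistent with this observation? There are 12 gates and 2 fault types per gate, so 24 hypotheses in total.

1

Fault-free: g0=0, g1=1, g2=0, g3=0, g4=1, g5=1, g6=0, g7=1, g8=1, g9=0, g10=0, g11=0 → Y1=0, Y2=0. Observed Y1=1, Y2=1.
  g0: none of the 2 fault types match ✗
  g1: none of the 2 fault types match ✗
  g2: none of the 2 fault types match ✗
  g3: none of the 2 fault types match ✗
  g4: none of the 2 fault types match ✗
  g5: none of the 2 fault types match ✗
  g6: none of the 2 fault types match ✗
  g7: none of the 2 fault types match ✗
  g8: none of the 2 fault types match ✗
  g9: none of the 2 fault types match ✗
  g10: stuck-at-1 ✓; others ✗
  g11: none of the 2 fault types match ✗
Consistent faults: {g10 stuck-at-1} — 1 in all.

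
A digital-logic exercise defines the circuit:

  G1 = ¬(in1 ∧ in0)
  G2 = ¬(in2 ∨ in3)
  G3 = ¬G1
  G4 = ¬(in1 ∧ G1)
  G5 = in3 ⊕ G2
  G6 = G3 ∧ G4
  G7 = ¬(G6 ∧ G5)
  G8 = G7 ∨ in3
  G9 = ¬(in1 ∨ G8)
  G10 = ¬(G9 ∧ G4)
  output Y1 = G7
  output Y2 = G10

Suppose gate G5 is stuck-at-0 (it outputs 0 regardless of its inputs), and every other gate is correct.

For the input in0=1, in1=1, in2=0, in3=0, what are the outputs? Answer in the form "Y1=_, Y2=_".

Y1=1, Y2=1

Propagate with G5 forced: G1=0, G2=1, G3=1, G4=1, G5=0 [stuck-at-0], G6=1, G7=1, G8=1, G9=0, G10=1.
So the outputs are Y1=1, Y2=1. (Without the fault they would be Y1=0, Y2=1.)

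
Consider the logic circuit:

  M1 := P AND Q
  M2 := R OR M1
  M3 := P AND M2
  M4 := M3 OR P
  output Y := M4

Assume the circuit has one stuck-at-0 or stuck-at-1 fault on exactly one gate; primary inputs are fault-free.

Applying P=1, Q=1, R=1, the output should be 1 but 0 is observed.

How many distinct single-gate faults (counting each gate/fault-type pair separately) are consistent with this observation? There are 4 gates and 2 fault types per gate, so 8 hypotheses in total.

Fault-free: M1=1, M2=1, M3=1, M4=1 → 1. Observed 0.
  M1 stuck-at-0: output 1 ✗
  M1 stuck-at-1: output 1 ✗
  M2 stuck-at-0: output 1 ✗
  M2 stuck-at-1: output 1 ✗
  M3 stuck-at-0: output 1 ✗
  M3 stuck-at-1: output 1 ✗
  M4 stuck-at-0: output 0 ✓
  M4 stuck-at-1: output 1 ✗
Consistent faults: {M4 stuck-at-0} — 1 in all.

1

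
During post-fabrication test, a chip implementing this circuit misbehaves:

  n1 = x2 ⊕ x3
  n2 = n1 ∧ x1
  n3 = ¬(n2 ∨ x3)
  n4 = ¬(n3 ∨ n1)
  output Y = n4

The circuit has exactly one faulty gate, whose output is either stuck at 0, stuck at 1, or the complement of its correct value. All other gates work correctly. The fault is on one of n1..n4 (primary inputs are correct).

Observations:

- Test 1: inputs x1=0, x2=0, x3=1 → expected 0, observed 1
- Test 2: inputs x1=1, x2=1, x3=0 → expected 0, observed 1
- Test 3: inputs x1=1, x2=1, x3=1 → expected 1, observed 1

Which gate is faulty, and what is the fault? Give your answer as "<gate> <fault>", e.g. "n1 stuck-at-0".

Fault-free values for test 1 (x1=0, x2=0, x3=1): n1=1, n2=0, n3=0, n4=0, giving Y=0. Observed 1.
Test 1: faults giving observed 1 are {n1 stuck-at-0, n1 inverted output, n4 stuck-at-1, n4 inverted output}.
Test 2 (x1=1, x2=1, x3=0): fault-free n1=1, n2=1, n3=0, n4=0 → 0; observed 1. Eliminates n1 stuck-at-0, n1 inverted output.
Test 3 (x1=1, x2=1, x3=1): fault-free n1=0, n2=0, n3=0, n4=1 → 1; observed 1. Eliminates n4 inverted output.
Only n4 stuck-at-1 is consistent with every test.

n4 stuck-at-1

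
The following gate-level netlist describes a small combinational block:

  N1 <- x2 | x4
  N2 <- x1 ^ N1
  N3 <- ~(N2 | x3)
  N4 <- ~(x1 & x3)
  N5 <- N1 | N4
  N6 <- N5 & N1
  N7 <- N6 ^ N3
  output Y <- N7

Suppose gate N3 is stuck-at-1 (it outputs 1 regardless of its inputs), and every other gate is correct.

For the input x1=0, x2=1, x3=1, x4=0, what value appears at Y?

Propagate with N3 forced: N1=1, N2=1, N3=1 [stuck-at-1], N4=1, N5=1, N6=1, N7=0.
So Y = 0. (Without the fault it would be 1.)

0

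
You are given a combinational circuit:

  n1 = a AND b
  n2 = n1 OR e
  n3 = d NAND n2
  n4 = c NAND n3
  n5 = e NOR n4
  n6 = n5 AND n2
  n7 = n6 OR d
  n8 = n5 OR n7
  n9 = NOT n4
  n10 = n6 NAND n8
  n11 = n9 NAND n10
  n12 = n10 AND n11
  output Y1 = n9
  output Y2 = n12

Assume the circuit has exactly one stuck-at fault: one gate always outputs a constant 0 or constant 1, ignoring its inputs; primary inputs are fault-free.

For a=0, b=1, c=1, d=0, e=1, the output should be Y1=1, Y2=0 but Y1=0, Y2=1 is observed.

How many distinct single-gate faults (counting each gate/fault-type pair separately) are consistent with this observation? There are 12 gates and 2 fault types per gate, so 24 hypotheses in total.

3

Fault-free: n1=0, n2=1, n3=1, n4=0, n5=0, n6=0, n7=0, n8=0, n9=1, n10=1, n11=0, n12=0 → Y1=1, Y2=0. Observed Y1=0, Y2=1.
  n1: none of the 2 fault types match ✗
  n2: none of the 2 fault types match ✗
  n3: stuck-at-0 ✓; others ✗
  n4: stuck-at-1 ✓; others ✗
  n5: none of the 2 fault types match ✗
  n6: none of the 2 fault types match ✗
  n7: none of the 2 fault types match ✗
  n8: none of the 2 fault types match ✗
  n9: stuck-at-0 ✓; others ✗
  n10: none of the 2 fault types match ✗
  n11: none of the 2 fault types match ✗
  n12: none of the 2 fault types match ✗
Consistent faults: {n3 stuck-at-0, n4 stuck-at-1, n9 stuck-at-0} — 3 in all.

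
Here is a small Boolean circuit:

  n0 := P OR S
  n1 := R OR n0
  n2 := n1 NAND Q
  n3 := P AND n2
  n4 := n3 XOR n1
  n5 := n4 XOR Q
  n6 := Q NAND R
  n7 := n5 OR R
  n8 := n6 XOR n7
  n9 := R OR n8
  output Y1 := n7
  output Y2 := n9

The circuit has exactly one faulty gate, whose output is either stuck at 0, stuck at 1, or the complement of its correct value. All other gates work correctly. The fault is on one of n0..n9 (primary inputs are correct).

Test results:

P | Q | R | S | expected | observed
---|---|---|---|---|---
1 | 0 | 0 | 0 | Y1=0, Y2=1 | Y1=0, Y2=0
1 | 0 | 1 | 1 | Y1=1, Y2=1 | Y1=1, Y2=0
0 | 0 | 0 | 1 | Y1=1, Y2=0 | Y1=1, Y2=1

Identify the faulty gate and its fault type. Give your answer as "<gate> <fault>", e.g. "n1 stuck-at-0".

Fault-free values for test 1 (P=1, Q=0, R=0, S=0): n0=1, n1=1, n2=1, n3=1, n4=0, n5=0, n6=1, n7=0, n8=1, n9=1, giving Y1=0, Y2=1. Observed Y1=0, Y2=0.
Test 1: faults giving observed Y1=0, Y2=0 are {n6 stuck-at-0, n6 inverted output, n8 stuck-at-0, n8 inverted output, n9 stuck-at-0, n9 inverted output}.
Test 2 (P=1, Q=0, R=1, S=1): fault-free n0=1, n1=1, n2=1, n3=1, n4=0, n5=0, n6=1, n7=1, n8=0, n9=1 → Y1=1, Y2=1; observed Y1=1, Y2=0. Eliminates n6 stuck-at-0, n6 inverted output, n8 stuck-at-0, n8 inverted output.
Test 3 (P=0, Q=0, R=0, S=1): fault-free n0=1, n1=1, n2=1, n3=0, n4=1, n5=1, n6=1, n7=1, n8=0, n9=0 → Y1=1, Y2=0; observed Y1=1, Y2=1. Eliminates n9 stuck-at-0.
Only n9 inverted output is consistent with every test.

n9 inverted output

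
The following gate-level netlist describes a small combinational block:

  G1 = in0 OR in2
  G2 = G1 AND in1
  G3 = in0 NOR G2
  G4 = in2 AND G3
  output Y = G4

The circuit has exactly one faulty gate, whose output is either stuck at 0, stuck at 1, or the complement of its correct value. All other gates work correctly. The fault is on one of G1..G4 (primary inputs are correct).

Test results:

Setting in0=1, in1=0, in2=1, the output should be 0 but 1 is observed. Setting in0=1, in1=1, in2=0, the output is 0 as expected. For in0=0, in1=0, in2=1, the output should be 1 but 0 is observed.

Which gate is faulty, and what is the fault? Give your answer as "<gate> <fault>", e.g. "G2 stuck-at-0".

G3 inverted output

Fault-free values for test 1 (in0=1, in1=0, in2=1): G1=1, G2=0, G3=0, G4=0, giving Y=0. Observed 1.
Test 1: faults giving observed 1 are {G3 stuck-at-1, G3 inverted output, G4 stuck-at-1, G4 inverted output}.
Test 2 (in0=1, in1=1, in2=0): fault-free G1=1, G2=1, G3=0, G4=0 → 0; observed 0. Eliminates G4 stuck-at-1, G4 inverted output.
Test 3 (in0=0, in1=0, in2=1): fault-free G1=1, G2=0, G3=1, G4=1 → 1; observed 0. Eliminates G3 stuck-at-1.
Only G3 inverted output is consistent with every test.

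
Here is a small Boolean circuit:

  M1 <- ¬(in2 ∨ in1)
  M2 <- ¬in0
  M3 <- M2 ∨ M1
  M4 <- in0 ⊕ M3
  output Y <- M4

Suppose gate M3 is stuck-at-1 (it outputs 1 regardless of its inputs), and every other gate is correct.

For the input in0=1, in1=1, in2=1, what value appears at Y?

Propagate with M3 forced: M1=0, M2=0, M3=1 [stuck-at-1], M4=0.
So Y = 0. (Without the fault it would be 1.)

0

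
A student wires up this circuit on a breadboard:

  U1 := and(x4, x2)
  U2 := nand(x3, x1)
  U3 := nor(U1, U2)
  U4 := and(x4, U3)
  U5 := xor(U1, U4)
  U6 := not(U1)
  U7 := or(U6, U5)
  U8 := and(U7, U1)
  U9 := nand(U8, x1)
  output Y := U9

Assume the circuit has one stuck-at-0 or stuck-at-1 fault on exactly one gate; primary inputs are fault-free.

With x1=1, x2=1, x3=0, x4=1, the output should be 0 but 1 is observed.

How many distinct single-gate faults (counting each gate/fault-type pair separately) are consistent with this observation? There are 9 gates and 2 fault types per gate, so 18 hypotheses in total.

7

Fault-free: U1=1, U2=1, U3=0, U4=0, U5=1, U6=0, U7=1, U8=1, U9=0 → 0. Observed 1.
  U1: stuck-at-0 ✓; others ✗
  U2: none of the 2 fault types match ✗
  U3: stuck-at-1 ✓; others ✗
  U4: stuck-at-1 ✓; others ✗
  U5: stuck-at-0 ✓; others ✗
  U6: none of the 2 fault types match ✗
  U7: stuck-at-0 ✓; others ✗
  U8: stuck-at-0 ✓; others ✗
  U9: stuck-at-1 ✓; others ✗
Consistent faults: {U1 stuck-at-0, U3 stuck-at-1, U4 stuck-at-1, U5 stuck-at-0, U7 stuck-at-0, U8 stuck-at-0, U9 stuck-at-1} — 7 in all.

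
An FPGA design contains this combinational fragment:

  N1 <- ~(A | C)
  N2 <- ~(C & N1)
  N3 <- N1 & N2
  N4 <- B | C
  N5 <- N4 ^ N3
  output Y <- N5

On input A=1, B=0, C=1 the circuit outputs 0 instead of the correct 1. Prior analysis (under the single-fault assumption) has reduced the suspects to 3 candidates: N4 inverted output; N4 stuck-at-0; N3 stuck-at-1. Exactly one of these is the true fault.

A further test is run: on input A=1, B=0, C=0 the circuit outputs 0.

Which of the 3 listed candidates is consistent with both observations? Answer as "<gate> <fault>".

N4 stuck-at-0

Evaluate each candidate on input A=1, B=0, C=0:
  N4 inverted output: N1=0, N2=1, N3=0, N4=1 [inverted output], N5=1 → 1 — eliminated
  N4 stuck-at-0: N1=0, N2=1, N3=0, N4=0 [stuck-at-0], N5=0 → 0 — matches
  N3 stuck-at-1: N1=0, N2=1, N3=1 [stuck-at-1], N4=0, N5=1 → 1 — eliminated
Only N4 stuck-at-0 reproduces the observed 0.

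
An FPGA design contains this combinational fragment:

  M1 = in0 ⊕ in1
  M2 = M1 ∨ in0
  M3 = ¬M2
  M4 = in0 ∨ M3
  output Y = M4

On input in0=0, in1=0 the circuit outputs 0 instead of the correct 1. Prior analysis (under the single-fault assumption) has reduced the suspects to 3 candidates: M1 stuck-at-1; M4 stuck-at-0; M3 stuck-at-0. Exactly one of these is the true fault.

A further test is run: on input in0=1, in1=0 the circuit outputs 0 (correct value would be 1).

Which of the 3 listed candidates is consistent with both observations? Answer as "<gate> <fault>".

Evaluate each candidate on input in0=1, in1=0:
  M1 stuck-at-1: M1=1 [stuck-at-1], M2=1, M3=0, M4=1 → 1 — eliminated
  M4 stuck-at-0: M1=1, M2=1, M3=0, M4=0 [stuck-at-0] → 0 — matches
  M3 stuck-at-0: M1=1, M2=1, M3=0 [stuck-at-0], M4=1 → 1 — eliminated
Only M4 stuck-at-0 reproduces the observed 0.

M4 stuck-at-0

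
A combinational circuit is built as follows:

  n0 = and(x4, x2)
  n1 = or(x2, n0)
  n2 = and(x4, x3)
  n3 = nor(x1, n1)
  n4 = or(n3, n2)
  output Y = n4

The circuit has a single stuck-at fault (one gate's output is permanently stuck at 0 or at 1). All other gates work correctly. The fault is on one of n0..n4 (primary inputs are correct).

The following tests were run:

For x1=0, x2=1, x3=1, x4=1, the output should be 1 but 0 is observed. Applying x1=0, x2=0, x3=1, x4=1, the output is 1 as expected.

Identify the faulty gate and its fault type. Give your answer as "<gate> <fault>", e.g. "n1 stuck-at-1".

Fault-free values for test 1 (x1=0, x2=1, x3=1, x4=1): n0=1, n1=1, n2=1, n3=0, n4=1, giving Y=1. Observed 0.
Test 1: faults giving observed 0 are {n2 stuck-at-0, n4 stuck-at-0}.
Test 2 (x1=0, x2=0, x3=1, x4=1): fault-free n0=0, n1=0, n2=1, n3=1, n4=1 → 1; observed 1. Eliminates n4 stuck-at-0.
Only n2 stuck-at-0 is consistent with every test.

n2 stuck-at-0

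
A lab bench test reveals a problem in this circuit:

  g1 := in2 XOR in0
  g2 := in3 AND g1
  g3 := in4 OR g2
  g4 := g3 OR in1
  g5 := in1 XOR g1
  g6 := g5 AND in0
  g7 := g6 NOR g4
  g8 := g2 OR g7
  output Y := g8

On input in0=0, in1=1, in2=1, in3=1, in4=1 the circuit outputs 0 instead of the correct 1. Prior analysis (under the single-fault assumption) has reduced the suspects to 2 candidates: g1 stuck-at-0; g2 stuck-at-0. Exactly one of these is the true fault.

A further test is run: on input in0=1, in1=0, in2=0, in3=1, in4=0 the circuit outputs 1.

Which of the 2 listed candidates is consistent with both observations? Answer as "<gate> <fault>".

Evaluate each candidate on input in0=1, in1=0, in2=0, in3=1, in4=0:
  g1 stuck-at-0: g1=0 [stuck-at-0], g2=0, g3=0, g4=0, g5=0, g6=0, g7=1, g8=1 → 1 — matches
  g2 stuck-at-0: g1=1, g2=0 [stuck-at-0], g3=0, g4=0, g5=1, g6=1, g7=0, g8=0 → 0 — eliminated
Only g1 stuck-at-0 reproduces the observed 1.

g1 stuck-at-0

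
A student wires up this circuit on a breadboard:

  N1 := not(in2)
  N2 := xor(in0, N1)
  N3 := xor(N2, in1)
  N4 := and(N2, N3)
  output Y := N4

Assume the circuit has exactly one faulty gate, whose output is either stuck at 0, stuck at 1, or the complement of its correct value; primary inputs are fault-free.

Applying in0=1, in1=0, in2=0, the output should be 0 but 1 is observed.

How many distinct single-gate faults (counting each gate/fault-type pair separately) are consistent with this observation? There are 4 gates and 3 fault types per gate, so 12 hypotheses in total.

6

Fault-free: N1=1, N2=0, N3=0, N4=0 → 0. Observed 1.
  N1 stuck-at-0: output 1 ✓
  N1 stuck-at-1: output 0 ✗
  N1 inverted output: output 1 ✓
  N2 stuck-at-0: output 0 ✗
  N2 stuck-at-1: output 1 ✓
  N2 inverted output: output 1 ✓
  N3 stuck-at-0: output 0 ✗
  N3 stuck-at-1: output 0 ✗
  N3 inverted output: output 0 ✗
  N4 stuck-at-0: output 0 ✗
  N4 stuck-at-1: output 1 ✓
  N4 inverted output: output 1 ✓
Consistent faults: {N1 stuck-at-0, N1 inverted output, N2 stuck-at-1, N2 inverted output, N4 stuck-at-1, N4 inverted output} — 6 in all.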